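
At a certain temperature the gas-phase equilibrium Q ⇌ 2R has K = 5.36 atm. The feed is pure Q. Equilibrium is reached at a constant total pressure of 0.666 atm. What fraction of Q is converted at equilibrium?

X = 0.817

Basis: 1 mol Q initially; let X = conversion of Q. Extent ξ = X.
Mole table: n_Q = 1 − X; n_R = 2X.
Summing: n_T = 1 + X.
y_i = n_i/n_T, p_i = y_i·P. K = p_R^2 / (p_Q).
Setting this equal to 5.36 atm and taking the physical root (0 < X < 1) gives X = 0.817.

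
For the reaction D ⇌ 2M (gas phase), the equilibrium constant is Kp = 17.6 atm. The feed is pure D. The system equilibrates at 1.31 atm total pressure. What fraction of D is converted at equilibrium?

X = 0.878

Let X = conversion of D (basis 1 mol D); extent of reaction ξ = X.
Moles: n_D = 1 − X; n_M = 2X.
Summing: n_T = 1 + X.
With p_i = (n_i/n_T)P, Kp = p_M^2 / (p_D).
Substituting and setting equal to 17.6 atm gives a polynomial in X; the root in (0,1) is X = 0.878.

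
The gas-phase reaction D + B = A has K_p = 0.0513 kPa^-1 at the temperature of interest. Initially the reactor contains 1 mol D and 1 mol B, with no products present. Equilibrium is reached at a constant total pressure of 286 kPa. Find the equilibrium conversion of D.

X = 0.747

Basis: 1 mol D initially; let X = conversion of D. Extent ξ = X.
At extent ξ: n_D = 1 − X; n_B = 1 − X; n_A = X.
n_T = Σnᵢ = 2 − X.
Mole fractions y_i = n_i/n_T; K_p = p_A / (p_D p_B) with p_i = y_i·P.
Setting this equal to 0.0513 kPa^-1 and taking the physical root (0 < X < 1) gives X = 0.747.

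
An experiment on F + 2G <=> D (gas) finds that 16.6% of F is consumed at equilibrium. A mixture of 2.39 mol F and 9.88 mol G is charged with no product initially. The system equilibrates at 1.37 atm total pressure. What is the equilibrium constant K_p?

Let X = conversion of F (basis 2.39 mol F); extent of reaction ξ = 2.39X.
At extent ξ: n_F = 2.39 − 2.39X; n_G = 9.88 − 4.78X; n_D = 2.39X.
Total moles n_T = 12.3 − 4.78X.
At X = 0.166: n_F = 1.99, n_G = 9.09, n_D = 0.397, n_T = 11.5.
p_i = (n_i/n_T)·P. K_p = p_D / (p_F p_G^2) = 0.169 atm^-2.

K_p = 0.169 atm^-2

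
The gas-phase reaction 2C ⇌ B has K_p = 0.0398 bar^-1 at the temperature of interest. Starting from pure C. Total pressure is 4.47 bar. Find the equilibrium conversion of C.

X = 0.236

Let X = conversion of C (basis 1 mol C); extent of reaction ξ = 0.5X.
Mole table: n_C = 1 − X; n_B = 0.5X.
n_T = Σnᵢ = 1 − 0.5X.
y_i = n_i/n_T, p_i = y_i·P. K_p = p_B / (p_C^2).
This yields a degree-2 equation in X; solving on (0,1), X = 0.236.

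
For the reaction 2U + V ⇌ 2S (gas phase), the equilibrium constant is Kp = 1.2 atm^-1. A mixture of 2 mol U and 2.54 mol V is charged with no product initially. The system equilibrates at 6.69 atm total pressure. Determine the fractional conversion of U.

X = 0.663

Take 2 mol U as basis and let X be its fractional conversion, so ξ = X.
Species balance: n_U = 2 − 2X; n_V = 2.54 − X; n_S = 2X.
n_T = Σnᵢ = 4.54 − X.
With p_i = (n_i/n_T)P, Kp = p_S^2 / (p_U^2 p_V).
Equating to 1.2 atm^-1 and solving on 0 < X < 1: X = 0.663.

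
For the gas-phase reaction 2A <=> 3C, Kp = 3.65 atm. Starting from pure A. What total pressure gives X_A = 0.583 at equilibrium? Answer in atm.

Let X = conversion of A (basis 1 mol A); extent of reaction ξ = 0.5X.
Moles: n_A = 1 − X; n_C = 1.5X.
Total moles n_T = 1 + 0.5X.
Kp = p_C^3 / (p_A^2) with p_i = (n_i/n_T)·P.
At X = 0.583: the mole-fraction product g(X) = Π y_i^ν_i = 2.978. Since Kp = g(X)·P^{1}, P = (Kp/g)^(1/1) = (3.65/2.978)^(1/1) = 1.23 atm.

P = 1.23 atm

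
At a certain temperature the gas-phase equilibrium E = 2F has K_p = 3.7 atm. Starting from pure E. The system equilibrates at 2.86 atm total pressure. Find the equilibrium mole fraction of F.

Take 1 mol E as basis and let X be its fractional conversion, so ξ = X.
At extent ξ: n_E = 1 − X; n_F = 2X.
Total moles n_T = 1 + X.
With p_i = (n_i/n_T)P, K_p = p_F^2 / (p_E).
This yields a degree-2 equation in X; solving on (0,1), X = 0.494.
Then n_F = 0.989, n_T = 1.49, so y_F = 0.662.

y_F = 0.662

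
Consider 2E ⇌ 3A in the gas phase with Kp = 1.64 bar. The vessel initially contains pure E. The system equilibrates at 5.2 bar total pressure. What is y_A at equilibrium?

Basis: 1 mol E initially; let X = conversion of E. Extent ξ = 0.5X.
Species balance: n_E = 1 − X; n_A = 1.5X.
Total moles n_T = 1 + 0.5X.
y_i = n_i/n_T, p_i = y_i·P. Kp = p_A^3 / (p_E^2).
Equating to 1.64 bar and solving on 0 < X < 1: X = 0.357.
Then n_A = 0.536, n_T = 1.18, so y_A = 0.454.

y_A = 0.454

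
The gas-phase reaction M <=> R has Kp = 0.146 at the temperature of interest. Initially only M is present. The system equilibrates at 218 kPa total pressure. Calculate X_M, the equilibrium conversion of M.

Let X = conversion of M (basis 1 mol M); extent of reaction ξ = X.
Species balance: n_M = 1 − X; n_R = X.
Total moles n_T = 1 (Δν = 0, constant).
Mole fractions y_i = n_i/n_T; Kp = p_R / (p_M) with p_i = y_i·P.
Equating to 0.146 and solving on 0 < X < 1: X = 0.127.

X = 0.127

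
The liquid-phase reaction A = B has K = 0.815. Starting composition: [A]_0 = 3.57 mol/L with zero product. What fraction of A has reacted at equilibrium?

Let X = conversion of A; extent ξ = 3.57·X mol/L.
Concentrations: [A] = 3.57 − 3.57X; [B] = 3.57X.
K = [B] / ([A]).
This equals 0.815 at X = 0.449 (the root in 0 < X < 1).

X = 0.449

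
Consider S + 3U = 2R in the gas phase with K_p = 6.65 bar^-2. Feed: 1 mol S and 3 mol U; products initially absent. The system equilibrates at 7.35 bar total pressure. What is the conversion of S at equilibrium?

X = 0.802

Let X = conversion of S (basis 1 mol S); extent of reaction ξ = X.
Mole table: n_S = 1 − X; n_U = 3 − 3X; n_R = 2X.
Total moles n_T = 4 − 2X.
Mole fractions y_i = n_i/n_T; K_p = p_R^2 / (p_S p_U^3) with p_i = y_i·P.
Setting this equal to 6.65 bar^-2 and taking the physical root (0 < X < 1) gives X = 0.802.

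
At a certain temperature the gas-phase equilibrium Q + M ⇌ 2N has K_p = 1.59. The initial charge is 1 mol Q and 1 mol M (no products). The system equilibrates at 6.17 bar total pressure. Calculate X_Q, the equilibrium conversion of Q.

Take 1 mol Q as basis and let X be its fractional conversion, so ξ = X.
At extent ξ: n_Q = 1 − X; n_M = 1 − X; n_N = 2X.
Since Δν = 0, n_T = 2 throughout.
Mole fractions y_i = n_i/n_T; K_p = p_N^2 / (p_Q p_M) with p_i = y_i·P.
Equating to 1.59 and solving on 0 < X < 1: X = 0.387.

X = 0.387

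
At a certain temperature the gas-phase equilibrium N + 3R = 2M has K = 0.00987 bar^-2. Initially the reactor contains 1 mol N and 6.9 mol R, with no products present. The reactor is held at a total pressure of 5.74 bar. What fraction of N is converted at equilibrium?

X = 0.415

Basis: 1 mol N initially; let X = conversion of N. Extent ξ = X.
At extent ξ: n_N = 1 − X; n_R = 6.9 − 3X; n_M = 2X.
Total moles n_T = 7.9 − 2X.
y_i = n_i/n_T, p_i = y_i·P. K = p_M^2 / (p_N p_R^3).
This yields a degree-4 equation in X; solving on (0,1), X = 0.415.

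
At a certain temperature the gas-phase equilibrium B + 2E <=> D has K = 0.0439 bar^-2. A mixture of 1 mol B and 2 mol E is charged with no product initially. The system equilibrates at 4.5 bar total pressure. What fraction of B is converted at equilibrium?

X = 0.244

Basis: 1 mol B initially; let X = conversion of B. Extent ξ = X.
Moles: n_B = 1 − X; n_E = 2 − 2X; n_D = X.
n_T = Σnᵢ = 3 − 2X.
Mole fractions y_i = n_i/n_T; K = p_D / (p_B p_E^2) with p_i = y_i·P.
Equating to 0.0439 bar^-2 and solving on 0 < X < 1: X = 0.244.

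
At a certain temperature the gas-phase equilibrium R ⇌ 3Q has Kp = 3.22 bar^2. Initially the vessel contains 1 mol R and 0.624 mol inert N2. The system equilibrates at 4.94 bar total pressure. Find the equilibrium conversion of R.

X = 0.255

Basis: 1 mol R initially; let X = conversion of R. Extent ξ = X.
Mole table: n_R = 1 − X; n_Q = 3X; n_I = 0.624 (inert).
Total moles n_T = 1.62 + 2X.
y_i = n_i/n_T, p_i = y_i·P. Kp = p_Q^3 / (p_R).
Equating to 3.22 bar^2 and solving on 0 < X < 1: X = 0.255.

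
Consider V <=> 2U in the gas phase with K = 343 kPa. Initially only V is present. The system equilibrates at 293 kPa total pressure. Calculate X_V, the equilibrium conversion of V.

Take 1 mol V as basis and let X be its fractional conversion, so ξ = X.
Mole table: n_V = 1 − X; n_U = 2X.
n_T = Σnᵢ = 1 + X.
With p_i = (n_i/n_T)P, K = p_U^2 / (p_V).
Equating to 343 kPa and solving on 0 < X < 1: X = 0.476.

X = 0.476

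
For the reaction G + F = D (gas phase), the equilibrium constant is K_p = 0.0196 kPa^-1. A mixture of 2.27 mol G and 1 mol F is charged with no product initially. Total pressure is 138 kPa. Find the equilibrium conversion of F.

X = 0.627

Take 1 mol F as basis and let X be its fractional conversion, so ξ = X.
Moles: n_G = 2.27 − X; n_F = 1 − X; n_D = X.
n_T = Σnᵢ = 3.27 − X.
Mole fractions y_i = n_i/n_T; K_p = p_D / (p_G p_F) with p_i = y_i·P.
Setting this equal to 0.0196 kPa^-1 and taking the physical root (0 < X < 1) gives X = 0.627.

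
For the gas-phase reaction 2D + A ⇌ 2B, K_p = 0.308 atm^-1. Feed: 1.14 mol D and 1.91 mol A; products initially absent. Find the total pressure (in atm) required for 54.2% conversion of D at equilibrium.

Take 1.14 mol D as basis and let X be its fractional conversion, so ξ = 0.57X.
Moles: n_D = 1.14 − 1.14X; n_A = 1.91 − 0.57X; n_B = 1.14X.
Total moles n_T = 3.05 − 0.57X.
K_p = p_B^2 / (p_D^2 p_A) with p_i = (n_i/n_T)·P.
At X = 0.542: the mole-fraction product g(X) = Π y_i^ν_i = 2.398. Since K_p = g(X)·P^{-1}, P = (g/K_p)^(1/1) = (2.398/0.308)^(1/1) = 7.78 atm.

P = 7.78 atm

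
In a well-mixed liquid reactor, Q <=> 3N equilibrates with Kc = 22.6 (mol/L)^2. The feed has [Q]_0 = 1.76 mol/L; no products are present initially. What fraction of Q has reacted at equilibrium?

X = 0.510

Let X = conversion of Q; extent ξ = 1.76·X mol/L.
Concentrations: [Q] = 1.76 − 1.76X; [N] = 5.28X.
Kc = [N]^3 / ([Q]).
Setting equal to 22.6 and solving for X on (0,1) gives X = 0.510.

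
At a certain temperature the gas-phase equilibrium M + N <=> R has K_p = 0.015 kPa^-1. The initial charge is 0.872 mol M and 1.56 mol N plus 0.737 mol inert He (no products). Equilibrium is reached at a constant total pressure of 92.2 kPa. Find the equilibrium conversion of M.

X = 0.375

Basis: 0.872 mol M initially; let X = conversion of M. Extent ξ = 0.872X.
Moles: n_M = 0.872 − 0.872X; n_N = 1.56 − 0.872X; n_R = 0.872X; n_I = 0.737 (inert).
n_T = Σnᵢ = 3.17 − 0.872X.
y_i = n_i/n_T, p_i = y_i·P. K_p = p_R / (p_M p_N).
Equating to 0.015 kPa^-1 and solving on 0 < X < 1: X = 0.375.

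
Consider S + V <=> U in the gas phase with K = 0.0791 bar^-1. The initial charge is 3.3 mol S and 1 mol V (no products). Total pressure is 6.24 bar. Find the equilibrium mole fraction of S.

Basis: 1 mol V initially; let X = conversion of V. Extent ξ = X.
Species balance: n_S = 3.3 − X; n_V = 1 − X; n_U = X.
n_T = Σnᵢ = 4.3 − X.
Mole fractions y_i = n_i/n_T; K = p_U / (p_S p_V) with p_i = y_i·P.
This yields a degree-2 equation in X; solving on (0,1), X = 0.271.
Then n_S = 3.03, n_T = 4.03, so y_S = 0.752.

y_S = 0.752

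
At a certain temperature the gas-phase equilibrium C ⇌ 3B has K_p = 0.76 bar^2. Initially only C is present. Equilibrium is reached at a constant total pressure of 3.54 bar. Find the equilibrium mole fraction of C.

y_C = 0.658

Basis: 1 mol C initially; let X = conversion of C. Extent ξ = X.
At extent ξ: n_C = 1 − X; n_B = 3X.
Summing: n_T = 1 + 2X.
Mole fractions y_i = n_i/n_T; K_p = p_B^3 / (p_C) with p_i = y_i·P.
Substituting and setting equal to 0.76 bar^2 gives a polynomial in X; the root in (0,1) is X = 0.148.
Then n_C = 0.852, n_T = 1.3, so y_C = 0.658.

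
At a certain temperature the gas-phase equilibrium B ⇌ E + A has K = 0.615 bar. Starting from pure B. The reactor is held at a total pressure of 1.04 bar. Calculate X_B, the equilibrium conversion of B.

X = 0.610

Take 1 mol B as basis and let X be its fractional conversion, so ξ = X.
At extent ξ: n_B = 1 − X; n_E = X; n_A = X.
Total moles n_T = 1 + X.
Mole fractions y_i = n_i/n_T; K = p_E p_A / (p_B) with p_i = y_i·P.
This yields a degree-2 equation in X; solving on (0,1), X = 0.610.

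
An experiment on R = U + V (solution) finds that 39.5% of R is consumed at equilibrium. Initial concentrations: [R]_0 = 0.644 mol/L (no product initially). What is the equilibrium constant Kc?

Kc = 0.166 mol/L

Let X = conversion of R.
Concentrations: [R] = 0.644 − 0.644X; [U] = 0.644X; [V] = 0.644X.
At X = 0.395: [R] = 0.39, [U] = 0.254, [V] = 0.254.
Kc = [U] [V] / ([R]) = 0.166 mol/L.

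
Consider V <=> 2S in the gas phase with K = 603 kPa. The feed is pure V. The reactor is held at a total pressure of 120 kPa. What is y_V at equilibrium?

Take 1 mol V as basis and let X be its fractional conversion, so ξ = X.
Moles: n_V = 1 − X; n_S = 2X.
Total moles n_T = 1 + X.
Mole fractions y_i = n_i/n_T; K = p_S^2 / (p_V) with p_i = y_i·P.
Substituting and setting equal to 603 kPa gives a polynomial in X; the root in (0,1) is X = 0.746.
Then n_V = 0.254, n_T = 1.75, so y_V = 0.145.

y_V = 0.145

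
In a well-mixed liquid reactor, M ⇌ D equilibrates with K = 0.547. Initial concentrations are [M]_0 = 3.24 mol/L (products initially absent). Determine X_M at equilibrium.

X = 0.354

Let X = conversion of M; extent ξ = 3.24·X mol/L.
Concentrations: [M] = 3.24 − 3.24X; [D] = 3.24X.
K = [D] / ([M]).
Equating to 0.547: the physical root is X = 0.354.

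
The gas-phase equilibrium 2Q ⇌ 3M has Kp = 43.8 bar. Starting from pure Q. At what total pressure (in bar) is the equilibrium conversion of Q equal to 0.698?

P = 4.7 bar

Basis: 1 mol Q initially; let X = conversion of Q. Extent ξ = 0.5X.
Species balance: n_Q = 1 − X; n_M = 1.5X.
n_T = Σnᵢ = 1 + 0.5X.
Kp = p_M^3 / (p_Q^2) with p_i = (n_i/n_T)·P.
At X = 0.698: the mole-fraction product g(X) = Π y_i^ν_i = 9.329. Since Kp = g(X)·P^{1}, P = (Kp/g)^(1/1) = (43.8/9.329)^(1/1) = 4.7 bar.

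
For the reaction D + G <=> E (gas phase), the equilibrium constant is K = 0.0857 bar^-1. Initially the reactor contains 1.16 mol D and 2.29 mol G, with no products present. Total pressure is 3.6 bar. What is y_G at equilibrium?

Let X = conversion of D (basis 1.16 mol D); extent of reaction ξ = 1.16X.
Mole table: n_D = 1.16 − 1.16X; n_G = 2.29 − 1.16X; n_E = 1.16X.
Summing: n_T = 3.45 − 1.16X.
Mole fractions y_i = n_i/n_T; K = p_E / (p_D p_G) with p_i = y_i·P.
This yields a degree-2 equation in X; solving on (0,1), X = 0.166.
Then n_G = 2.1, n_T = 3.26, so y_G = 0.644.

y_G = 0.644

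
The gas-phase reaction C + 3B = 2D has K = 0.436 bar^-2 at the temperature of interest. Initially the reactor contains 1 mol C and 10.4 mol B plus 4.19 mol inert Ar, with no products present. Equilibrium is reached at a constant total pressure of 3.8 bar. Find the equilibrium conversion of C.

X = 0.829

Basis: 1 mol C initially; let X = conversion of C. Extent ξ = X.
Mole table: n_C = 1 − X; n_B = 10.4 − 3X; n_D = 2X; n_I = 4.19 (inert).
n_T = Σnᵢ = 15.6 − 2X.
y_i = n_i/n_T, p_i = y_i·P. K = p_D^2 / (p_C p_B^3).
This yields a degree-4 equation in X; solving on (0,1), X = 0.829.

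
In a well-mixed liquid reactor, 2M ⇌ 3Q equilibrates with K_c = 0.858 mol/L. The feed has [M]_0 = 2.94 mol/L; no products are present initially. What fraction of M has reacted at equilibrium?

Let X = conversion of M; extent ξ = 2.94X/2 mol/L.
Concentrations: [M] = 2.94 − 2.94X; [Q] = 4.41X.
K_c = [Q]^3 / ([M]^2).
Equating to 0.858 mol/L: the physical root is X = 0.336.

X = 0.336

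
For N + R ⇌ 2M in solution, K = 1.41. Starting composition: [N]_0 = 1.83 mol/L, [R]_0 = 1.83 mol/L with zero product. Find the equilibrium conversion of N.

Let X = conversion of N; extent ξ = 1.83·X mol/L.
Concentrations: [N] = 1.83 − 1.83X; [R] = 1.83 − 1.83X; [M] = 3.66X.
K = [M]^2 / ([N] [R]).
Solving K = 1.41 for X ∈ (0,1): X = 0.373.

X = 0.373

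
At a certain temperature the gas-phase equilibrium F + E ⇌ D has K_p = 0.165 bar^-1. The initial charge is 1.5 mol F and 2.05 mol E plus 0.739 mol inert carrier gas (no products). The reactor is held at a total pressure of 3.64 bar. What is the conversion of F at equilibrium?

Take 1.5 mol F as basis and let X be its fractional conversion, so ξ = 1.5X.
At extent ξ: n_F = 1.5 − 1.5X; n_E = 2.05 − 1.5X; n_D = 1.5X; n_I = 0.739 (inert).
Summing: n_T = 4.29 − 1.5X.
y_i = n_i/n_T, p_i = y_i·P. K_p = p_D / (p_F p_E).
Equating to 0.165 bar^-1 and solving on 0 < X < 1: X = 0.208.

X = 0.208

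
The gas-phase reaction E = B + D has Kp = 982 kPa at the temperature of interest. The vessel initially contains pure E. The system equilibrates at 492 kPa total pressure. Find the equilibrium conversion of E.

X = 0.816

Take 1 mol E as basis and let X be its fractional conversion, so ξ = X.
Mole table: n_E = 1 − X; n_B = X; n_D = X.
n_T = Σnᵢ = 1 + X.
y_i = n_i/n_T, p_i = y_i·P. Kp = p_B p_D / (p_E).
Setting this equal to 982 kPa and taking the physical root (0 < X < 1) gives X = 0.816.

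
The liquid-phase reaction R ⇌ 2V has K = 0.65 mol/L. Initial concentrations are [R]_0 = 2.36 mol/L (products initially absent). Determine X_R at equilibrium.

Let X = conversion of R; extent ξ = 2.36·X mol/L.
Concentrations: [R] = 2.36 − 2.36X; [V] = 4.72X.
K = [V]^2 / ([R]).
Equating to 0.65 mol/L: the physical root is X = 0.230.

X = 0.230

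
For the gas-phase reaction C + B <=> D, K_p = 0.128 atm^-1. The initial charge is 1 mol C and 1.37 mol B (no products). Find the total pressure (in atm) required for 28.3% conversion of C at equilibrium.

P = 5.92 atm

Basis: 1 mol C initially; let X = conversion of C. Extent ξ = X.
Mole table: n_C = 1 − X; n_B = 1.37 − X; n_D = X.
n_T = Σnᵢ = 2.37 − X.
K_p = p_D / (p_C p_B) with p_i = (n_i/n_T)·P.
At X = 0.283: the mole-fraction product g(X) = Π y_i^ν_i = 0.7578. Since K_p = g(X)·P^{-1}, P = (g/K_p)^(1/1) = (0.7578/0.128)^(1/1) = 5.92 atm.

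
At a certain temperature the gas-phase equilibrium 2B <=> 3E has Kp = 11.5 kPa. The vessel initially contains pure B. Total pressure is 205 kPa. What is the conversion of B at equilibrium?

X = 0.223

Take 1 mol B as basis and let X be its fractional conversion, so ξ = 0.5X.
Mole table: n_B = 1 − X; n_E = 1.5X.
n_T = Σnᵢ = 1 + 0.5X.
Mole fractions y_i = n_i/n_T; Kp = p_E^3 / (p_B^2) with p_i = y_i·P.
This yields a degree-3 equation in X; solving on (0,1), X = 0.223.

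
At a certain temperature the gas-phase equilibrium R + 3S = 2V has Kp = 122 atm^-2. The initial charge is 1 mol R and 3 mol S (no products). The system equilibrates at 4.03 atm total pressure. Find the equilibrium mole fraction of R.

Let X = conversion of R (basis 1 mol R); extent of reaction ξ = X.
Mole table: n_R = 1 − X; n_S = 3 − 3X; n_V = 2X.
n_T = Σnᵢ = 4 − 2X.
y_i = n_i/n_T, p_i = y_i·P. Kp = p_V^2 / (p_R p_S^3).
This yields a degree-4 equation in X; solving on (0,1), X = 0.870.
Then n_R = 0.13, n_T = 2.26, so y_R = 0.058.

y_R = 0.058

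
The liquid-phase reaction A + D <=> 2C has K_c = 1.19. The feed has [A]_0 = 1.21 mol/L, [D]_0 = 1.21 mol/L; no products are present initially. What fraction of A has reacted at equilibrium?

X = 0.353

Let X = conversion of A; extent ξ = 1.21·X mol/L.
Concentrations: [A] = 1.21 − 1.21X; [D] = 1.21 − 1.21X; [C] = 2.42X.
K_c = [C]^2 / ([A] [D]).
This equals 1.19 at X = 0.353 (the root in 0 < X < 1).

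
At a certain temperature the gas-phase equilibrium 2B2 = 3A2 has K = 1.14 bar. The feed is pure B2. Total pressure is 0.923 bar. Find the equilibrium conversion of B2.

Take 1 mol B2 as basis and let X be its fractional conversion, so ξ = 0.5X.
Mole table: n_B2 = 1 − X; n_A2 = 1.5X.
n_T = Σnᵢ = 1 + 0.5X.
y_i = n_i/n_T, p_i = y_i·P. K = p_A2^3 / (p_B2^2).
Substituting and setting equal to 1.14 bar gives a polynomial in X; the root in (0,1) is X = 0.491.

X = 0.491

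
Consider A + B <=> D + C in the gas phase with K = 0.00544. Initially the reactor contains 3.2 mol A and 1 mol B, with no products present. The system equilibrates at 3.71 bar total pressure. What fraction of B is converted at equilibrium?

X = 0.121

Basis: 1 mol B initially; let X = conversion of B. Extent ξ = X.
Species balance: n_A = 3.2 − X; n_B = 1 − X; n_D = X; n_C = X.
Total moles n_T = 4.2 (Δν = 0, constant).
Mole fractions y_i = n_i/n_T; K = p_D p_C / (p_A p_B) with p_i = y_i·P.
Substituting and setting equal to 0.00544 gives a polynomial in X; the root in (0,1) is X = 0.121.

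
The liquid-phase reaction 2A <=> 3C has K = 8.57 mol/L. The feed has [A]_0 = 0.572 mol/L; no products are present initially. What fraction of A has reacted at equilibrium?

X = 0.714

Let X = conversion of A; extent ξ = 0.572X/2 mol/L.
Concentrations: [A] = 0.572 − 0.572X; [C] = 0.858X.
K = [C]^3 / ([A]^2).
Equating to 8.57 mol/L: the physical root is X = 0.714.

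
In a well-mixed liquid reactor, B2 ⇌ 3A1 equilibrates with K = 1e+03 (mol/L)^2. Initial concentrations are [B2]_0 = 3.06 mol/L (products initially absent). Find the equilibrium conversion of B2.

X = 0.847

Let X = conversion of B2; extent ξ = 3.06·X mol/L.
Concentrations: [B2] = 3.06 − 3.06X; [A1] = 9.18X.
K = [A1]^3 / ([B2]).
This equals 1e+03 at X = 0.847 (the root in 0 < X < 1).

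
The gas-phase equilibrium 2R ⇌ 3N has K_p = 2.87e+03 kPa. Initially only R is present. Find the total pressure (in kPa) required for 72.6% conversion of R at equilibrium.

P = 227 kPa

Let X = conversion of R (basis 1 mol R); extent of reaction ξ = 0.5X.
Moles: n_R = 1 − X; n_N = 1.5X.
n_T = Σnᵢ = 1 + 0.5X.
K_p = p_N^3 / (p_R^2) with p_i = (n_i/n_T)·P.
At X = 0.726: the mole-fraction product g(X) = Π y_i^ν_i = 12.62. Since K_p = g(X)·P^{1}, P = (K_p/g)^(1/1) = (2.87e+03/12.62)^(1/1) = 227 kPa.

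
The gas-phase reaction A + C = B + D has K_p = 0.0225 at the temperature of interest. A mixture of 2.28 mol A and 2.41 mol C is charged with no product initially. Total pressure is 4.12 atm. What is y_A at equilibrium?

Basis: 2.28 mol A initially; let X = conversion of A. Extent ξ = 2.28X.
Mole table: n_A = 2.28 − 2.28X; n_C = 2.41 − 2.28X; n_B = 2.28X; n_D = 2.28X.
n_T stays at 4.69 (no change in mole number).
With p_i = (n_i/n_T)P, K_p = p_B p_D / (p_A p_C).
Substituting and setting equal to 0.0225 gives a polynomial in X; the root in (0,1) is X = 0.134.
Then n_A = 1.97, n_T = 4.69, so y_A = 0.421.

y_A = 0.421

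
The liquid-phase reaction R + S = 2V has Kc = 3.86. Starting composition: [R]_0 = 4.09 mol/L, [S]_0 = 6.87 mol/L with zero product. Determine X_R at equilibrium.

X = 0.622

Let X = conversion of R; extent ξ = 4.09·X mol/L.
Concentrations: [R] = 4.09 − 4.09X; [S] = 6.87 − 4.09X; [V] = 8.18X.
Kc = [V]^2 / ([R] [S]).
Solving Kc = 3.86 for X ∈ (0,1): X = 0.622.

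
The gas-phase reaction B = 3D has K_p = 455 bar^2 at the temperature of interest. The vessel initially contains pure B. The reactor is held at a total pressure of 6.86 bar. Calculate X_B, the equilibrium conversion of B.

Let X = conversion of B (basis 1 mol B); extent of reaction ξ = X.
At extent ξ: n_B = 1 − X; n_D = 3X.
Total moles n_T = 1 + 2X.
Mole fractions y_i = n_i/n_T; K_p = p_D^3 / (p_B) with p_i = y_i·P.
Setting this equal to 455 bar^2 and taking the physical root (0 < X < 1) gives X = 0.792.

X = 0.792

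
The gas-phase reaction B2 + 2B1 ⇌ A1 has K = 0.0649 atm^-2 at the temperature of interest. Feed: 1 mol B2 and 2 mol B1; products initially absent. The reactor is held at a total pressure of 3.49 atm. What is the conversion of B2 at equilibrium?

Take 1 mol B2 as basis and let X be its fractional conversion, so ξ = X.
Moles: n_B2 = 1 − X; n_B1 = 2 − 2X; n_A1 = X.
Summing: n_T = 3 − 2X.
y_i = n_i/n_T, p_i = y_i·P. K = p_A1 / (p_B2 p_B1^2).
Setting this equal to 0.0649 atm^-2 and taking the physical root (0 < X < 1) gives X = 0.226.

X = 0.226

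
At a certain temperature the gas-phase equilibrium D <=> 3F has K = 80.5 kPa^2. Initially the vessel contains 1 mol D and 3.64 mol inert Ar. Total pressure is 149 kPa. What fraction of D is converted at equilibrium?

X = 0.141

Let X = conversion of D (basis 1 mol D); extent of reaction ξ = X.
Mole table: n_D = 1 − X; n_F = 3X; n_I = 3.64 (inert).
n_T = Σnᵢ = 4.64 + 2X.
y_i = n_i/n_T, p_i = y_i·P. K = p_F^3 / (p_D).
Substituting and setting equal to 80.5 kPa^2 gives a polynomial in X; the root in (0,1) is X = 0.141.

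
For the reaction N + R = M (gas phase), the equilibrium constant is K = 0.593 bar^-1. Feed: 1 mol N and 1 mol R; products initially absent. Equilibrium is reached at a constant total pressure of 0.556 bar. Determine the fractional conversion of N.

X = 0.133

Basis: 1 mol N initially; let X = conversion of N. Extent ξ = X.
Moles: n_N = 1 − X; n_R = 1 − X; n_M = X.
Summing: n_T = 2 − X.
y_i = n_i/n_T, p_i = y_i·P. K = p_M / (p_N p_R).
This yields a degree-2 equation in X; solving on (0,1), X = 0.133.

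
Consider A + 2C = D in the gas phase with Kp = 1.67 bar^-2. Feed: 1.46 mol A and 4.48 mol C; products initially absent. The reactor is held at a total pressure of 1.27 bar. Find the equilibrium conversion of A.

Let X = conversion of A (basis 1.46 mol A); extent of reaction ξ = 1.46X.
Mole table: n_A = 1.46 − 1.46X; n_C = 4.48 − 2.92X; n_D = 1.46X.
Total moles n_T = 5.94 − 2.92X.
Mole fractions y_i = n_i/n_T; Kp = p_D / (p_A p_C^2) with p_i = y_i·P.
Substituting and setting equal to 1.67 bar^-2 gives a polynomial in X; the root in (0,1) is X = 0.543.

X = 0.543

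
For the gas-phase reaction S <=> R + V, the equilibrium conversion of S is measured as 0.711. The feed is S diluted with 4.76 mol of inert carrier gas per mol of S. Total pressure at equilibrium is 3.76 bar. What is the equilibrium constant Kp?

Kp = 1.02 bar

Let X = conversion of S (basis 1 mol S); extent of reaction ξ = X.
Moles: n_S = 1 − X; n_R = X; n_V = X; n_I = 4.76 (inert).
Summing: n_T = 5.76 + X.
At X = 0.711: n_S = 0.289, n_R = 0.711, n_V = 0.711, n_T = 6.47.
p_i = (n_i/n_T)·P. Kp = p_R p_V / (p_S) = 1.02 bar.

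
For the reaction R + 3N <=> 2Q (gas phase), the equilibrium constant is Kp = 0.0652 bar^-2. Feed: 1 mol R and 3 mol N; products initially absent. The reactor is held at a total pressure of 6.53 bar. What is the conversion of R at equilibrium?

X = 0.438

Take 1 mol R as basis and let X be its fractional conversion, so ξ = X.
At extent ξ: n_R = 1 − X; n_N = 3 − 3X; n_Q = 2X.
Total moles n_T = 4 − 2X.
y_i = n_i/n_T, p_i = y_i·P. Kp = p_Q^2 / (p_R p_N^3).
Setting this equal to 0.0652 bar^-2 and taking the physical root (0 < X < 1) gives X = 0.438.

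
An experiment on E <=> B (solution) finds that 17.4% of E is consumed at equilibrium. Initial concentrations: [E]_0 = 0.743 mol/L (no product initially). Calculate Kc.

Let X = conversion of E.
Concentrations: [E] = 0.743 − 0.743X; [B] = 0.743X.
At X = 0.174: [E] = 0.614, [B] = 0.129.
Kc = [B] / ([E]) = 0.211.

Kc = 0.211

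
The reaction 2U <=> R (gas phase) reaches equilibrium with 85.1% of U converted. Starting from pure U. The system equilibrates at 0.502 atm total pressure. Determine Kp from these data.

Take 1 mol U as basis and let X be its fractional conversion, so ξ = 0.5X.
Moles: n_U = 1 − X; n_R = 0.5X.
Total moles n_T = 1 − 0.5X.
At X = 0.851: n_U = 0.149, n_R = 0.425, n_T = 0.575.
p_i = (n_i/n_T)·P. Kp = p_R / (p_U^2) = 21.9 atm^-1.

Kp = 21.9 atm^-1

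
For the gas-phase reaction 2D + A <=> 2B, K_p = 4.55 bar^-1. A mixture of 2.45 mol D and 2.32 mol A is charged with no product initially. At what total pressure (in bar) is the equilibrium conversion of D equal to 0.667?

P = 2.32 bar

Basis: 2.45 mol D initially; let X = conversion of D. Extent ξ = 1.23X.
Moles: n_D = 2.45 − 2.45X; n_A = 2.32 − 1.23X; n_B = 2.45X.
Summing: n_T = 4.77 − 1.23X.
K_p = p_B^2 / (p_D^2 p_A) with p_i = (n_i/n_T)·P.
At X = 0.667: the mole-fraction product g(X) = Π y_i^ν_i = 10.55. Since K_p = g(X)·P^{-1}, P = (g/K_p)^(1/1) = (10.55/4.55)^(1/1) = 2.32 bar.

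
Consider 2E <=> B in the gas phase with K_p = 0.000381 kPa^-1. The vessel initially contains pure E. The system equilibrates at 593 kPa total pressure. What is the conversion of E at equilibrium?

Basis: 1 mol E initially; let X = conversion of E. Extent ξ = 0.5X.
Species balance: n_E = 1 − X; n_B = 0.5X.
n_T = Σnᵢ = 1 − 0.5X.
Mole fractions y_i = n_i/n_T; K_p = p_B / (p_E^2) with p_i = y_i·P.
Equating to 0.000381 kPa^-1 and solving on 0 < X < 1: X = 0.275.

X = 0.275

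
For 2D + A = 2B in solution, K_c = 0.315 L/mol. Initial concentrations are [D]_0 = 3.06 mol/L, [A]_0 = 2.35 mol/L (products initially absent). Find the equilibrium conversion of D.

Let X = conversion of D; extent ξ = 3.06X/2 mol/L.
Concentrations: [D] = 3.06 − 3.06X; [A] = 2.35 − 1.53X; [B] = 3.06X.
K_c = [B]^2 / ([D]^2 [A]).
This equals 0.315 at X = 0.423 (the root in 0 < X < 1).

X = 0.423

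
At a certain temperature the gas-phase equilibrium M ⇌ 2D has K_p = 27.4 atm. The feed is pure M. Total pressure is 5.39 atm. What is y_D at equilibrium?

y_D = 0.856

Basis: 1 mol M initially; let X = conversion of M. Extent ξ = X.
Species balance: n_M = 1 − X; n_D = 2X.
Summing: n_T = 1 + X.
With p_i = (n_i/n_T)P, K_p = p_D^2 / (p_M).
Equating to 27.4 atm and solving on 0 < X < 1: X = 0.748.
Then n_D = 1.5, n_T = 1.75, so y_D = 0.856.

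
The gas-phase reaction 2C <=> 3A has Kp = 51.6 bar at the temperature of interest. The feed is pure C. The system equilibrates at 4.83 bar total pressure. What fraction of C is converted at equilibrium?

Take 1 mol C as basis and let X be its fractional conversion, so ξ = 0.5X.
Moles: n_C = 1 − X; n_A = 1.5X.
n_T = Σnᵢ = 1 + 0.5X.
y_i = n_i/n_T, p_i = y_i·P. Kp = p_A^3 / (p_C^2).
This yields a degree-3 equation in X; solving on (0,1), X = 0.711.

X = 0.711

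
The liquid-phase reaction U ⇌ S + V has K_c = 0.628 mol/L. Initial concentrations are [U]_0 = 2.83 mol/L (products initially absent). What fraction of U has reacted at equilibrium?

X = 0.373

Let X = conversion of U; extent ξ = 2.83·X mol/L.
Concentrations: [U] = 2.83 − 2.83X; [S] = 2.83X; [V] = 2.83X.
K_c = [S] [V] / ([U]).
Solving K_c = 0.628 for X ∈ (0,1): X = 0.373.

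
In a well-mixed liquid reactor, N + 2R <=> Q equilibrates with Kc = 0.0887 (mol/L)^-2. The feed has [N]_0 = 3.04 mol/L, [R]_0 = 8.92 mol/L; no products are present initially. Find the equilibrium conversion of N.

Let X = conversion of N; extent ξ = 3.04·X mol/L.
Concentrations: [N] = 3.04 − 3.04X; [R] = 8.92 − 6.08X; [Q] = 3.04X.
Kc = [Q] / ([N] [R]^2).
Setting equal to 0.0887 and solving for X on (0,1) gives X = 0.674.

X = 0.674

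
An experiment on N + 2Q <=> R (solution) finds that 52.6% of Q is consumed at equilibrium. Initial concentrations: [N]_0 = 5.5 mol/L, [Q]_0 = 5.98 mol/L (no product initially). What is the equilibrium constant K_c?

Let X = conversion of Q.
Concentrations: [N] = 5.5 − 2.99X; [Q] = 5.98 − 5.98X; [R] = 2.99X.
At X = 0.526: [N] = 3.93, [Q] = 2.83, [R] = 1.57.
K_c = [R] / ([N] [Q]^2) = 0.0498 (mol/L)^-2.

K_c = 0.0498 (mol/L)^-2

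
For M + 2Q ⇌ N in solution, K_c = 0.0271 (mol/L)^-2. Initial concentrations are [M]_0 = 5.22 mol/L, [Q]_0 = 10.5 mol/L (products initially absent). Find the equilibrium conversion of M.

X = 0.464

Let X = conversion of M; extent ξ = 5.22·X mol/L.
Concentrations: [M] = 5.22 − 5.22X; [Q] = 10.5 − 10.4X; [N] = 5.22X.
K_c = [N] / ([M] [Q]^2).
This equals 0.0271 at X = 0.464 (the root in 0 < X < 1).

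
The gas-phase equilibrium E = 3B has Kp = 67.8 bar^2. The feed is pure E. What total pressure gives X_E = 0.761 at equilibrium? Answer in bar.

P = 2.94 bar

Basis: 1 mol E initially; let X = conversion of E. Extent ξ = X.
At extent ξ: n_E = 1 − X; n_B = 3X.
Summing: n_T = 1 + 2X.
Kp = p_B^3 / (p_E) with p_i = (n_i/n_T)·P.
At X = 0.761: the mole-fraction product g(X) = Π y_i^ν_i = 7.828. Since Kp = g(X)·P^{2}, P = (Kp/g)^(1/2) = (67.8/7.828)^(1/2) = 2.94 bar.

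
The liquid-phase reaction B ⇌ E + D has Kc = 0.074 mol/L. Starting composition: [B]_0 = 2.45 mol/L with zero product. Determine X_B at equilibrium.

X = 0.159

Let X = conversion of B; extent ξ = 2.45·X mol/L.
Concentrations: [B] = 2.45 − 2.45X; [E] = 2.45X; [D] = 2.45X.
Kc = [E] [D] / ([B]).
Solving Kc = 0.074 for X ∈ (0,1): X = 0.159.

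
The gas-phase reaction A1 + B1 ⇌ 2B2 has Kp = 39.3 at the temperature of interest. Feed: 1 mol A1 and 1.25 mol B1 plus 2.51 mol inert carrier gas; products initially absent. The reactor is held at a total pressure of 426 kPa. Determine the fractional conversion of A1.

X = 0.832

Let X = conversion of A1 (basis 1 mol A1); extent of reaction ξ = X.
Mole table: n_A1 = 1 − X; n_B1 = 1.25 − X; n_B2 = 2X; n_I = 2.51 (inert).
Since Δν = 0, n_T = 4.76 throughout.
With p_i = (n_i/n_T)P, Kp = p_B2^2 / (p_A1 p_B1).
Substituting and setting equal to 39.3 gives a polynomial in X; the root in (0,1) is X = 0.832.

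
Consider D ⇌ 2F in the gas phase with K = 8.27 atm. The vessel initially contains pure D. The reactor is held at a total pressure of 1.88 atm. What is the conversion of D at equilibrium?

Let X = conversion of D (basis 1 mol D); extent of reaction ξ = X.
Moles: n_D = 1 − X; n_F = 2X.
Summing: n_T = 1 + X.
Mole fractions y_i = n_i/n_T; K = p_F^2 / (p_D) with p_i = y_i·P.
Substituting and setting equal to 8.27 atm gives a polynomial in X; the root in (0,1) is X = 0.724.

X = 0.724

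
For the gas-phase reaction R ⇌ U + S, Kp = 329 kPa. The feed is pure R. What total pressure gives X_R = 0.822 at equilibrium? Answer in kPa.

P = 158 kPa

Take 1 mol R as basis and let X be its fractional conversion, so ξ = X.
Moles: n_R = 1 − X; n_U = X; n_S = X.
n_T = Σnᵢ = 1 + X.
Kp = p_U p_S / (p_R) with p_i = (n_i/n_T)·P.
At X = 0.822: the mole-fraction product g(X) = Π y_i^ν_i = 2.083. Since Kp = g(X)·P^{1}, P = (Kp/g)^(1/1) = (329/2.083)^(1/1) = 158 kPa.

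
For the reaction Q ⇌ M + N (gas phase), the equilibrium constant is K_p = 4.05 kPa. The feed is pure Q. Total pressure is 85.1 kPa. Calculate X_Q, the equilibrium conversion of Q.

Basis: 1 mol Q initially; let X = conversion of Q. Extent ξ = X.
Species balance: n_Q = 1 − X; n_M = X; n_N = X.
n_T = Σnᵢ = 1 + X.
y_i = n_i/n_T, p_i = y_i·P. K_p = p_M p_N / (p_Q).
This yields a degree-2 equation in X; solving on (0,1), X = 0.213.

X = 0.213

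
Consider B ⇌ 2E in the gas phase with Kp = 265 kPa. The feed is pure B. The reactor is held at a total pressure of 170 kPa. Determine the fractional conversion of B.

Basis: 1 mol B initially; let X = conversion of B. Extent ξ = X.
At extent ξ: n_B = 1 − X; n_E = 2X.
n_T = Σnᵢ = 1 + X.
Mole fractions y_i = n_i/n_T; Kp = p_E^2 / (p_B) with p_i = y_i·P.
Equating to 265 kPa and solving on 0 < X < 1: X = 0.530.

X = 0.530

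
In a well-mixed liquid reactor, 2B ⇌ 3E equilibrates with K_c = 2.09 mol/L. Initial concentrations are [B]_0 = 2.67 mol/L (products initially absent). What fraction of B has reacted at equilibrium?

Let X = conversion of B; extent ξ = 2.67X/2 mol/L.
Concentrations: [B] = 2.67 − 2.67X; [E] = 4X.
K_c = [E]^3 / ([B]^2).
This equals 2.09 at X = 0.425 (the root in 0 < X < 1).

X = 0.425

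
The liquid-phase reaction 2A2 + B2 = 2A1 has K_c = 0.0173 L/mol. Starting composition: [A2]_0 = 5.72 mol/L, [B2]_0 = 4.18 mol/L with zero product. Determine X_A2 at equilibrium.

X = 0.200

Let X = conversion of A2; extent ξ = 5.72X/2 mol/L.
Concentrations: [A2] = 5.72 − 5.72X; [B2] = 4.18 − 2.86X; [A1] = 5.72X.
K_c = [A1]^2 / ([A2]^2 [B2]).
This equals 0.0173 at X = 0.200 (the root in 0 < X < 1).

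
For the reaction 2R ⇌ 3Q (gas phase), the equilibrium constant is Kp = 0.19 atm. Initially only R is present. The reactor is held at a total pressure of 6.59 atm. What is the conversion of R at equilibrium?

X = 0.184

Basis: 1 mol R initially; let X = conversion of R. Extent ξ = 0.5X.
At extent ξ: n_R = 1 − X; n_Q = 1.5X.
Total moles n_T = 1 + 0.5X.
y_i = n_i/n_T, p_i = y_i·P. Kp = p_Q^3 / (p_R^2).
Setting this equal to 0.19 atm and taking the physical root (0 < X < 1) gives X = 0.184.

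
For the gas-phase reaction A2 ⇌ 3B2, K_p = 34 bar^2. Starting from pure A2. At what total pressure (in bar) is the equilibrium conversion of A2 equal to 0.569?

Take 1 mol A2 as basis and let X be its fractional conversion, so ξ = X.
Species balance: n_A2 = 1 − X; n_B2 = 3X.
Total moles n_T = 1 + 2X.
K_p = p_B2^3 / (p_A2) with p_i = (n_i/n_T)·P.
At X = 0.569: the mole-fraction product g(X) = Π y_i^ν_i = 2.525. Since K_p = g(X)·P^{2}, P = (K_p/g)^(1/2) = (34/2.525)^(1/2) = 3.67 bar.

P = 3.67 bar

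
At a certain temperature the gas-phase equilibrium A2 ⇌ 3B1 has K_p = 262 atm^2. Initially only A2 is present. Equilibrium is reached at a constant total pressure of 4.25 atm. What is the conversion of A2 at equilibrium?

Let X = conversion of A2 (basis 1 mol A2); extent of reaction ξ = X.
Mole table: n_A2 = 1 − X; n_B1 = 3X.
n_T = Σnᵢ = 1 + 2X.
With p_i = (n_i/n_T)P, K_p = p_B1^3 / (p_A2).
Equating to 262 atm^2 and solving on 0 < X < 1: X = 0.845.

X = 0.845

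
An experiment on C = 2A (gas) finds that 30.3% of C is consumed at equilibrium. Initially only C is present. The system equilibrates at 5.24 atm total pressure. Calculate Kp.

Kp = 2.12 atm

Basis: 1 mol C initially; let X = conversion of C. Extent ξ = X.
At extent ξ: n_C = 1 − X; n_A = 2X.
Summing: n_T = 1 + X.
At X = 0.303: n_C = 0.697, n_A = 0.606, n_T = 1.3.
p_i = (n_i/n_T)·P. Kp = p_A^2 / (p_C) = 2.12 atm.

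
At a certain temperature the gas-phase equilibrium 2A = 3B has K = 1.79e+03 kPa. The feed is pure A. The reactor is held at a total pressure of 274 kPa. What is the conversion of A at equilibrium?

X = 0.663

Take 1 mol A as basis and let X be its fractional conversion, so ξ = 0.5X.
Mole table: n_A = 1 − X; n_B = 1.5X.
Summing: n_T = 1 + 0.5X.
Mole fractions y_i = n_i/n_T; K = p_B^3 / (p_A^2) with p_i = y_i·P.
Substituting and setting equal to 1.79e+03 kPa gives a polynomial in X; the root in (0,1) is X = 0.663.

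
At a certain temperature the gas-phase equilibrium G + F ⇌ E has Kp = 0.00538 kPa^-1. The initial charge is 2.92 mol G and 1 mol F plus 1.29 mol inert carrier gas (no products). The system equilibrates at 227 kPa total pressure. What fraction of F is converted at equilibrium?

X = 0.391

Let X = conversion of F (basis 1 mol F); extent of reaction ξ = X.
Species balance: n_G = 2.92 − X; n_F = 1 − X; n_E = X; n_I = 1.29 (inert).
n_T = Σnᵢ = 5.21 − X.
With p_i = (n_i/n_T)P, Kp = p_E / (p_G p_F).
This yields a degree-2 equation in X; solving on (0,1), X = 0.391.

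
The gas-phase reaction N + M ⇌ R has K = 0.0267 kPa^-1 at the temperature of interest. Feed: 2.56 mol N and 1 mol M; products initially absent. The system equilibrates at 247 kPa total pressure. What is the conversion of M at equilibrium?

Basis: 1 mol M initially; let X = conversion of M. Extent ξ = X.
At extent ξ: n_N = 2.56 − X; n_M = 1 − X; n_R = X.
Summing: n_T = 3.56 − X.
y_i = n_i/n_T, p_i = y_i·P. K = p_R / (p_N p_M).
Equating to 0.0267 kPa^-1 and solving on 0 < X < 1: X = 0.808.

X = 0.808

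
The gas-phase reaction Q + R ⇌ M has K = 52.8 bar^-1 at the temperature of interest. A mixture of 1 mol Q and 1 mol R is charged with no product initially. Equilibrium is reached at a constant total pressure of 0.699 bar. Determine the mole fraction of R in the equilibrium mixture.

y_R = 0.140

Basis: 1 mol Q initially; let X = conversion of Q. Extent ξ = X.
At extent ξ: n_Q = 1 − X; n_R = 1 − X; n_M = X.
Summing: n_T = 2 − X.
With p_i = (n_i/n_T)P, K = p_M / (p_Q p_R).
Setting this equal to 52.8 bar^-1 and taking the physical root (0 < X < 1) gives X = 0.838.
Then n_R = 0.162, n_T = 1.16, so y_R = 0.140.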